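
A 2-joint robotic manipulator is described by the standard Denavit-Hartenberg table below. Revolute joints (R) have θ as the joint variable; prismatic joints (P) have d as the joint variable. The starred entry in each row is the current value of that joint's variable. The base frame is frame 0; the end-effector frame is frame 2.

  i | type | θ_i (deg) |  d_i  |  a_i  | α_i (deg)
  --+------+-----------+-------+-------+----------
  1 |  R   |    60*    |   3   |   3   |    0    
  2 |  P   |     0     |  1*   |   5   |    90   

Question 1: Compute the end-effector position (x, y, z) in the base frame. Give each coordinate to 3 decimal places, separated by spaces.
4.000 6.928 4.000

after link 1: o_1 = (1.5000, 2.5981, 3.0000)
after link 2: o_2 = (4.0000, 6.9282, 4.0000)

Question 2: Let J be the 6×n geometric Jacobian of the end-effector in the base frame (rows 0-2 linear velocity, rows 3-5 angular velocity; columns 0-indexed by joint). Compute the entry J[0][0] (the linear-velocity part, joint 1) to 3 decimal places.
axis z_0 = ẑ; lever o_n−o_0 = (4.0000,6.9282,4.0000)
cross product → J_v[:, 0] = (-6.9282,4.0000,0.0000)
J_ω[:, 0] = z_0
entry J[0][0] = -6.9282

-6.928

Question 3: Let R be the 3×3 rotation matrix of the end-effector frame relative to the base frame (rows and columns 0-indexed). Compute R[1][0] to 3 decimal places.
0.866

End-effector x-axis (col 0 of R) = (0.5000,0.8660,0.0000)
R[1][0] = 0.8660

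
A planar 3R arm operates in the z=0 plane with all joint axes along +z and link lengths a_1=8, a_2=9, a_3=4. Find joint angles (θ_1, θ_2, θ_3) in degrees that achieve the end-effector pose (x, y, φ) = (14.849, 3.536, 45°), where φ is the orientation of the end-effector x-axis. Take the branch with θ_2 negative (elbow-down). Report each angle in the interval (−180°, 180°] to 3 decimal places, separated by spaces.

51.736 -90.002 83.266

wrist centre = target − a_3·(cos φ, sin φ) = (12.0206, 0.7076)
cos θ_2 = (144.9948−8²−9²)/(2·8·9) = -0.0000; θ_2 = -90.0021° (elbow-down)
β = atan2(0.7076,12.0206) = 3.3687°; ψ = atan2(-9.0000,7.9997) = -48.3676°
θ_1 = β − ψ = 51.7364°
θ_3 = φ − θ_1 − θ_2 = 83.2657° (wrapped to (-180°,180°])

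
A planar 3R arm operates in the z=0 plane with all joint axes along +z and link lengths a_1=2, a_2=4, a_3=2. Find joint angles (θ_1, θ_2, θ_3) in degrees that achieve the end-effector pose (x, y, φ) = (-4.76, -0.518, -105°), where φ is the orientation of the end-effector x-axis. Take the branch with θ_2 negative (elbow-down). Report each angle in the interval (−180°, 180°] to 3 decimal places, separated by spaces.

wrist centre = target − a_3·(cos φ, sin φ) = (-4.2424, 1.4139)
cos θ_2 = (19.9966−2²−4²)/(2·2·4) = -0.0002; θ_2 = -90.0121° (elbow-down)
β = atan2(1.4139,-4.2424) = 161.5683°; ψ = atan2(-4.0000,1.9992) = -63.4447°
θ_1 = β − ψ = 225.0130°
θ_3 = φ − θ_1 − θ_2 = 119.9992° (wrapped to (-180°,180°])

-134.987 -90.012 119.999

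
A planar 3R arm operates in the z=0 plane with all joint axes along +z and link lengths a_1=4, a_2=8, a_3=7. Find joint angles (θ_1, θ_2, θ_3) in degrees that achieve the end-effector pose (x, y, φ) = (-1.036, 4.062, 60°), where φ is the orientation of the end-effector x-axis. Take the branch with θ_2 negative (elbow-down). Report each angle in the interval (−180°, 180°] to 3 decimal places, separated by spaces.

-30.003 -149.997 -120.000

wrist centre = target − a_3·(cos φ, sin φ) = (-4.5360, -2.0002)
cos θ_2 = (24.5760−4²−8²)/(2·4·8) = -0.8660; θ_2 = -149.9971° (elbow-down)
β = atan2(-2.0002,-4.5360) = -156.2046°; ψ = atan2(-4.0004,-2.9280) = -126.2017°
θ_1 = β − ψ = -30.0029°
θ_3 = φ − θ_1 − θ_2 = -120.0000° (wrapped to (-180°,180°])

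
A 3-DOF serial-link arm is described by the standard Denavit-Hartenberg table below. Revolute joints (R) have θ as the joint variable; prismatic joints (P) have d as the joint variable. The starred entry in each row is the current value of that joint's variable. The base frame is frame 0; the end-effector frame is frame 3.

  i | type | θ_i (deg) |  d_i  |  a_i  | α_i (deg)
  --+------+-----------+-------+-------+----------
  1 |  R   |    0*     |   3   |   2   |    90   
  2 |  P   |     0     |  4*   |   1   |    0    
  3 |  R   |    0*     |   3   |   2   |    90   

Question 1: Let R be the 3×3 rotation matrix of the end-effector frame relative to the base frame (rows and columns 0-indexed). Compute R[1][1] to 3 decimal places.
-1.000

End-effector y-axis (col 1 of R) = (0.0000,-1.0000,0.0000)
R[1][1] = -1.0000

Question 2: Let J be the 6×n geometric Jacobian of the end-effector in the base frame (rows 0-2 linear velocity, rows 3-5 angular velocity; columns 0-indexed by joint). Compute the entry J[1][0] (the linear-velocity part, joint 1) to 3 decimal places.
5.000

axis z_0 = ẑ; lever o_n−o_0 = (5.0000,-7.0000,3.0000)
cross product → J_v[:, 0] = (7.0000,5.0000,-0.0000)
J_ω[:, 0] = z_0
entry J[1][0] = 5.0000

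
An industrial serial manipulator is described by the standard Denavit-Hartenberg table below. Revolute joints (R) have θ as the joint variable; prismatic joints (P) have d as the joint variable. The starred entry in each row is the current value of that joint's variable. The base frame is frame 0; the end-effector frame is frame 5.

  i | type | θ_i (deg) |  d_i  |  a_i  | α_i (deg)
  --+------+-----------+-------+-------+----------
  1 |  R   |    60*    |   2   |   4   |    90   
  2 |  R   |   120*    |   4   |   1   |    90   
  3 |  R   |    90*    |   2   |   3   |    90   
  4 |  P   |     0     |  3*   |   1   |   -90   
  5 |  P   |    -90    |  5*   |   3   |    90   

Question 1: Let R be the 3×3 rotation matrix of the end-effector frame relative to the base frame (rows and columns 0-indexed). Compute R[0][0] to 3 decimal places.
-0.250

End-effector x-axis (col 0 of R) = (-0.2500,-0.4330,0.8660)
R[0][0] = -0.2500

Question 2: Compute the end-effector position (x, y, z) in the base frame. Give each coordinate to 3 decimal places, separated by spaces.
10.209 1.683 11.562

after link 1: o_1 = (2.0000, 3.4641, 2.0000)
after link 2: o_2 = (5.2141, 1.0311, 2.8660)
after link 3: o_3 = (8.6782, 1.0311, 3.8660)
after link 4: o_4 = (8.7942, -0.7679, 6.4641)
after link 5: o_5 = (10.2093, 1.6830, 11.5622)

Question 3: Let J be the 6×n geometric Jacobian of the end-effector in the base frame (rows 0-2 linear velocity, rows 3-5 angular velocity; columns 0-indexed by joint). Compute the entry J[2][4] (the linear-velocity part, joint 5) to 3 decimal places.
prismatic axis z_4 = (0.4330,0.7500,0.5000)
J_v[:, 4] = z_4; J_ω[:, 4] = (0,0,0)
entry J[2][4] = 0.5000

0.500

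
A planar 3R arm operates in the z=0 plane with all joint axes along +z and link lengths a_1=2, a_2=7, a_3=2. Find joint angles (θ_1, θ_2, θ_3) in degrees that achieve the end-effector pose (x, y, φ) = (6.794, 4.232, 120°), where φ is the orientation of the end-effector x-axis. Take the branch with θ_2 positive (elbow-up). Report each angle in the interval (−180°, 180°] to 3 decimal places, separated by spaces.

-30.007 60.009 89.998

wrist centre = target − a_3·(cos φ, sin φ) = (7.7940, 2.4999)
cos θ_2 = (66.9962−2²−7²)/(2·2·7) = 0.4999; θ_2 = 60.0090° (elbow-up)
β = atan2(2.4999,7.7940) = 17.7838°; ψ = atan2(6.0627,5.4990) = 47.7912°
θ_1 = β − ψ = -30.0074°
θ_3 = φ − θ_1 − θ_2 = 89.9984° (wrapped to (-180°,180°])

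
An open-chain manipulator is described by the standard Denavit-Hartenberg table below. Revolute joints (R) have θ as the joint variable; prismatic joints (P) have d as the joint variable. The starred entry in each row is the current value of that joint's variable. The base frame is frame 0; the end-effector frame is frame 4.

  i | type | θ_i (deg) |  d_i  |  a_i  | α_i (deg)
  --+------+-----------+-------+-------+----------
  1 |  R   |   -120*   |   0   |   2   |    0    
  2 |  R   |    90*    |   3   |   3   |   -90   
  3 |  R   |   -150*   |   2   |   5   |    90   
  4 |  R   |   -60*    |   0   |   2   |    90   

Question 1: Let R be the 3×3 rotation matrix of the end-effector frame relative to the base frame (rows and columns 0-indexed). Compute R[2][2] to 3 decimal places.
End-effector z-axis (col 2 of R) = (0.3995,-0.8080,-0.4330)
R[2][2] = -0.4330

-0.433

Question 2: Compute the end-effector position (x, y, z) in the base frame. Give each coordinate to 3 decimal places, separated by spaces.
-2.768 -0.402 6.000

after link 1: o_1 = (-1.0000, -1.7321, 0.0000)
after link 2: o_2 = (1.5981, -3.2321, 3.0000)
after link 3: o_3 = (-1.1519, 0.6651, 5.5000)
after link 4: o_4 = (-2.7679, -0.4019, 6.0000)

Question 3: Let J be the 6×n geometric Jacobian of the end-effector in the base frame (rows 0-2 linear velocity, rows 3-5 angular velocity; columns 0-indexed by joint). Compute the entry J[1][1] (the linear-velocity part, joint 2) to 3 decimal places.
axis z_1 = (0.0000,0.0000,1.0000); lever o_n−o_1 = (-1.7679,1.3301,6.0000)
cross product → J_v[:, 1] = (-1.3301,-1.7679,0.0000)
J_ω[:, 1] = z_1
entry J[1][1] = -1.7679

-1.768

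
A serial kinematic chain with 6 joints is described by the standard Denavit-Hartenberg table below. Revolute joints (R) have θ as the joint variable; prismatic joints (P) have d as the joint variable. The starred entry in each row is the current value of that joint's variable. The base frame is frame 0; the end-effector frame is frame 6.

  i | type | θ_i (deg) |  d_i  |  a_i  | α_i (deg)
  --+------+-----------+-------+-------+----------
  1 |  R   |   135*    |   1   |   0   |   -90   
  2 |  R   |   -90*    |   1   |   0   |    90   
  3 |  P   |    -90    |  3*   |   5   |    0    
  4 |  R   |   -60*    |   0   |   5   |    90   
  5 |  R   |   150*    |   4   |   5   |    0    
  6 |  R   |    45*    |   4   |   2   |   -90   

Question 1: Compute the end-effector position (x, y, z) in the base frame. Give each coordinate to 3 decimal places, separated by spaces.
after link 1: o_1 = (0.0000, 0.0000, 1.0000)
after link 2: o_2 = (-0.7071, -0.7071, 1.0000)
after link 3: o_3 = (4.9497, 0.7071, 1.0000)
after link 4: o_4 = (6.7175, 2.4749, -3.3301)
after link 5: o_5 = (4.5049, -3.2733, -1.5801)
after link 6: o_6 = (1.0063, -6.0398, -1.9071)

1.006 -6.040 -1.907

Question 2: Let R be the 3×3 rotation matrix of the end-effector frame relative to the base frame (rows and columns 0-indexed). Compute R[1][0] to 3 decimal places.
-0.158

End-effector x-axis (col 0 of R) = (-0.5245,-0.1585,0.8365)
R[1][0] = -0.1585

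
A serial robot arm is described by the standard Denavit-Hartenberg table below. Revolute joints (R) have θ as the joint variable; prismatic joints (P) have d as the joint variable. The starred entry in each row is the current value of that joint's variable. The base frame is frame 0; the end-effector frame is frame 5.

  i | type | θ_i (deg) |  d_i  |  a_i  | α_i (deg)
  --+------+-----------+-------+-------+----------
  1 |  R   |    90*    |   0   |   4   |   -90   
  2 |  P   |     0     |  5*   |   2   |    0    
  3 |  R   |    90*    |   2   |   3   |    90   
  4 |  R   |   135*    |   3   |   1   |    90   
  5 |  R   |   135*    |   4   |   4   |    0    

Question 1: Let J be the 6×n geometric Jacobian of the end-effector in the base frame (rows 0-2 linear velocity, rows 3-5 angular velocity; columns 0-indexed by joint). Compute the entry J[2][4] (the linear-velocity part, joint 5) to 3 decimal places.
-2.000

axis z_4 = (-0.7071,0.0000,-0.7071); lever o_n−o_4 = (-0.8284,2.8284,-4.8284)
cross product → J_v[:, 4] = (2.0000,-2.8284,-2.0000)
J_ω[:, 4] = z_4
entry J[2][4] = -2.0000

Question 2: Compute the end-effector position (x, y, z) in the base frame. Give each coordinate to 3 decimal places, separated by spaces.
after link 1: o_1 = (0.0000, 4.0000, 0.0000)
after link 2: o_2 = (-5.0000, 6.0000, 0.0000)
after link 3: o_3 = (-7.0000, 6.0000, -3.0000)
after link 4: o_4 = (-7.7071, 9.0000, -2.2929)
after link 5: o_5 = (-8.5355, 11.8284, -7.1213)

-8.536 11.828 -7.121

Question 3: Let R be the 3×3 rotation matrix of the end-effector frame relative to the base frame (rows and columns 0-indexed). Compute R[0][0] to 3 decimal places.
0.500

End-effector x-axis (col 0 of R) = (0.5000,0.7071,-0.5000)
R[0][0] = 0.5000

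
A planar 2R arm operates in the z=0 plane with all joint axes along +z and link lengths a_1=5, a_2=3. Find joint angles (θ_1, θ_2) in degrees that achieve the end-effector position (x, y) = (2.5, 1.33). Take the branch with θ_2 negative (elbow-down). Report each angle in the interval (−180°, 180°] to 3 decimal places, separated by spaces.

59.997 -150.001

cos θ_2 = (8.0189−5²−3²)/(2·5·3) = -0.8660; θ_2 = -150.0013° (elbow-down)
β = atan2(1.3300,2.5000) = 28.0130°; ψ = atan2(-1.4999,2.4019) = -31.9841°
θ_1 = β − ψ = 59.9971°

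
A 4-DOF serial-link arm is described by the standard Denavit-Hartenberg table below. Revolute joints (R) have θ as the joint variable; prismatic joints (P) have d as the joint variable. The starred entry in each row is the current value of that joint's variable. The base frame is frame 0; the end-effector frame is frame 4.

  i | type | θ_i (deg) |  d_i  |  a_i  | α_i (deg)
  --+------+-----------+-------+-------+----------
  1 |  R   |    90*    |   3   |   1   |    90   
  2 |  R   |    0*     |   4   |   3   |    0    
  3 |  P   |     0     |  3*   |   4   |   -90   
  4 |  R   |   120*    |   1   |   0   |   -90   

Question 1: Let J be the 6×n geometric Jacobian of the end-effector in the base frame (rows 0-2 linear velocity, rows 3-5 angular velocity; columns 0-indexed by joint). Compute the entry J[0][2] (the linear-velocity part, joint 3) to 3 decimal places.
prismatic axis z_2 = (1.0000,-0.0000,0.0000)
J_v[:, 2] = z_2; J_ω[:, 2] = (0,0,0)
entry J[0][2] = 1.0000

1.000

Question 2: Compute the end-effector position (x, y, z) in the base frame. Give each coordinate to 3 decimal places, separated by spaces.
after link 1: o_1 = (0.0000, 1.0000, 3.0000)
after link 2: o_2 = (4.0000, 4.0000, 3.0000)
after link 3: o_3 = (7.0000, 8.0000, 3.0000)
after link 4: o_4 = (7.0000, 8.0000, 4.0000)

7.000 8.000 4.000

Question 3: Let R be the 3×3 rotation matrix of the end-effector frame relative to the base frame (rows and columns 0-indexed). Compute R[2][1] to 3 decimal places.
-1.000

End-effector y-axis (col 1 of R) = (0.0000,-0.0000,-1.0000)
R[2][1] = -1.0000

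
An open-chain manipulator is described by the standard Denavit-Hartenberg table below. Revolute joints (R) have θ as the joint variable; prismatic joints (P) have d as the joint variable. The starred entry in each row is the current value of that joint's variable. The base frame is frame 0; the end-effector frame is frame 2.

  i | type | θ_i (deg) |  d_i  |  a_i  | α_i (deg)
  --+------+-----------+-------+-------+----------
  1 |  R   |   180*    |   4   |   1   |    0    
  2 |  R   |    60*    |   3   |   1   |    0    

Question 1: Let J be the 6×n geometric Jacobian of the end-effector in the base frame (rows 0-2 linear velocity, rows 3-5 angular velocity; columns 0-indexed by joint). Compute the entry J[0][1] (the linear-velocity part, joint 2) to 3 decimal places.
axis z_1 = (0.0000,0.0000,1.0000); lever o_n−o_1 = (-0.5000,-0.8660,3.0000)
cross product → J_v[:, 1] = (0.8660,-0.5000,0.0000)
J_ω[:, 1] = z_1
entry J[0][1] = 0.8660

0.866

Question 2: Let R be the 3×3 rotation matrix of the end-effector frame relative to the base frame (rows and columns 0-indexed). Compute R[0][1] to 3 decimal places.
End-effector y-axis (col 1 of R) = (0.8660,-0.5000,0.0000)
R[0][1] = 0.8660

0.866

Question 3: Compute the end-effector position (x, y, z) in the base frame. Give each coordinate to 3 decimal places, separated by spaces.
-1.500 -0.866 7.000

after link 1: o_1 = (-1.0000, 0.0000, 4.0000)
after link 2: o_2 = (-1.5000, -0.8660, 7.0000)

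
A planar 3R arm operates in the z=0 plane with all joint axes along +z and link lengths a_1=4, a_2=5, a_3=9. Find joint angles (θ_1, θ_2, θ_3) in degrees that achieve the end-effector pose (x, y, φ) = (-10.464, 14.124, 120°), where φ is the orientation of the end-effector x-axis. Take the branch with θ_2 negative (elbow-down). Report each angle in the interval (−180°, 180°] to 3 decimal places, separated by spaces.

150.010 -30.016 0.006

wrist centre = target − a_3·(cos φ, sin φ) = (-5.9640, 6.3298)
cos θ_2 = (75.6353−4²−5²)/(2·4·5) = 0.8659; θ_2 = -30.0164° (elbow-down)
β = atan2(6.3298,-5.9640) = 133.2958°; ψ = atan2(-2.5012,8.3294) = -16.7145°
θ_1 = β − ψ = 150.0103°
θ_3 = φ − θ_1 − θ_2 = 0.0061° (wrapped to (-180°,180°])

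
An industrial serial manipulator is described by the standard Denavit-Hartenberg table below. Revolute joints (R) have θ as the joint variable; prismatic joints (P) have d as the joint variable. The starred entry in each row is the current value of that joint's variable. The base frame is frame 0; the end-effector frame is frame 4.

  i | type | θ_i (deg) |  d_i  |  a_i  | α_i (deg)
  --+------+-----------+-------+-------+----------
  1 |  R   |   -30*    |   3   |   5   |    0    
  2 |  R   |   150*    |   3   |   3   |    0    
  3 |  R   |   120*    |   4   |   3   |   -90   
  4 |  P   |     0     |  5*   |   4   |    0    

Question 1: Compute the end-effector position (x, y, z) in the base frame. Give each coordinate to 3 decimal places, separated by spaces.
3.660 -8.464 10.000

after link 1: o_1 = (4.3301, -2.5000, 3.0000)
after link 2: o_2 = (2.8301, 0.0981, 6.0000)
after link 3: o_3 = (1.3301, -2.5000, 10.0000)
after link 4: o_4 = (3.6603, -8.4641, 10.0000)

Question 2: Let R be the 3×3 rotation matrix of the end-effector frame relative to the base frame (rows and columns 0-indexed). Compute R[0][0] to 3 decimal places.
End-effector x-axis (col 0 of R) = (-0.5000,-0.8660,0.0000)
R[0][0] = -0.5000

-0.500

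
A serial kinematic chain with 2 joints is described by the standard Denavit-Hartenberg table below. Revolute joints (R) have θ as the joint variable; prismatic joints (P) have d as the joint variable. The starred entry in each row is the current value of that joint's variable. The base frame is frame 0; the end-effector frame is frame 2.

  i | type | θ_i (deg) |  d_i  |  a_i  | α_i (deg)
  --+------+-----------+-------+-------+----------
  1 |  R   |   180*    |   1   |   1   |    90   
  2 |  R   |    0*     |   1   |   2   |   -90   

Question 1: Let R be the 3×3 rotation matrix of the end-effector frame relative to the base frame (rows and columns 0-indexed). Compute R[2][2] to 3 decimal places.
1.000

End-effector z-axis (col 2 of R) = (0.0000,0.0000,1.0000)
R[2][2] = 1.0000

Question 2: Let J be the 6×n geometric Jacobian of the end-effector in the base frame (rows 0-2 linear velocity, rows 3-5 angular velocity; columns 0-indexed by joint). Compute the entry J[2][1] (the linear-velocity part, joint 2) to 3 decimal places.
axis z_1 = (0.0000,1.0000,0.0000); lever o_n−o_1 = (-2.0000,1.0000,0.0000)
cross product → J_v[:, 1] = (-0.0000,-0.0000,2.0000)
J_ω[:, 1] = z_1
entry J[2][1] = 2.0000

2.000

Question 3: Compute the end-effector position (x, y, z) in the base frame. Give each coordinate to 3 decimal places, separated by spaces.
-3.000 1.000 1.000

after link 1: o_1 = (-1.0000, 0.0000, 1.0000)
after link 2: o_2 = (-3.0000, 1.0000, 1.0000)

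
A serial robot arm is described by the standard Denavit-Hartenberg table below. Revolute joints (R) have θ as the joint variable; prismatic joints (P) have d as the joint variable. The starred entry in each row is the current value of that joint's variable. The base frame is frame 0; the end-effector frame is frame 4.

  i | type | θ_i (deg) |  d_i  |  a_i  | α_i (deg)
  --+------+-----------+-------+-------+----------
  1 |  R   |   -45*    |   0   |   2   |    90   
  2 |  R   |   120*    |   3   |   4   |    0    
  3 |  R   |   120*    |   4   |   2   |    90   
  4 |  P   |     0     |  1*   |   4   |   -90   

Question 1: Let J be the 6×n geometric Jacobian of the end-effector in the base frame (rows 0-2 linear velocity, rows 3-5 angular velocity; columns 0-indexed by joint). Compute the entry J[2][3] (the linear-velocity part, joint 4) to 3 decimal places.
0.500

prismatic axis z_3 = (-0.6124,0.6124,0.5000)
J_v[:, 3] = z_3; J_ω[:, 3] = (0,0,0)
entry J[2][3] = 0.5000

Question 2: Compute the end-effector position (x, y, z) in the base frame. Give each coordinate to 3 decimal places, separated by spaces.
after link 1: o_1 = (1.4142, -1.4142, 0.0000)
after link 2: o_2 = (-2.1213, -2.1213, 3.4641)
after link 3: o_3 = (-5.6569, -4.2426, 1.7321)
after link 4: o_4 = (-7.6834, -2.2161, -1.2321)

-7.683 -2.216 -1.232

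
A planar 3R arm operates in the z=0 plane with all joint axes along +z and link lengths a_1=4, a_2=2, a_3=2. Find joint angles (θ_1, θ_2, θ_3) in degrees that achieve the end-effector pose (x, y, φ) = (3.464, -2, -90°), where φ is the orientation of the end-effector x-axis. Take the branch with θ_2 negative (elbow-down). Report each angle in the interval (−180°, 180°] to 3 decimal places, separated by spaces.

30.000 -120.003 0.003

wrist centre = target − a_3·(cos φ, sin φ) = (3.4640, 0.0000)
cos θ_2 = (11.9993−4²−2²)/(2·4·2) = -0.5000; θ_2 = -120.0029° (elbow-down)
β = atan2(0.0000,3.4640) = 0.0000°; ψ = atan2(-1.7320,2.9999) = -30.0000°
θ_1 = β − ψ = 30.0000°
θ_3 = φ − θ_1 − θ_2 = 0.0029° (wrapped to (-180°,180°])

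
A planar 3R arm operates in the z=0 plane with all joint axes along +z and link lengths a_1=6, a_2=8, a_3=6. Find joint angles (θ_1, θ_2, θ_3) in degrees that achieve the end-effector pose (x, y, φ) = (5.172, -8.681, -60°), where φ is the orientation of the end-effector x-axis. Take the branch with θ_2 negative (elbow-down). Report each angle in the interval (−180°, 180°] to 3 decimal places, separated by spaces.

wrist centre = target − a_3·(cos φ, sin φ) = (2.1720, -3.4848)
cos θ_2 = (16.8617−6²−8²)/(2·6·8) = -0.8660; θ_2 = -149.9998° (elbow-down)
β = atan2(-3.4848,2.1720) = -58.0660°; ψ = atan2(-4.0000,-0.9282) = -103.0640°
θ_1 = β − ψ = 44.9981°
θ_3 = φ − θ_1 − θ_2 = 45.0017° (wrapped to (-180°,180°])

44.998 -150.000 45.002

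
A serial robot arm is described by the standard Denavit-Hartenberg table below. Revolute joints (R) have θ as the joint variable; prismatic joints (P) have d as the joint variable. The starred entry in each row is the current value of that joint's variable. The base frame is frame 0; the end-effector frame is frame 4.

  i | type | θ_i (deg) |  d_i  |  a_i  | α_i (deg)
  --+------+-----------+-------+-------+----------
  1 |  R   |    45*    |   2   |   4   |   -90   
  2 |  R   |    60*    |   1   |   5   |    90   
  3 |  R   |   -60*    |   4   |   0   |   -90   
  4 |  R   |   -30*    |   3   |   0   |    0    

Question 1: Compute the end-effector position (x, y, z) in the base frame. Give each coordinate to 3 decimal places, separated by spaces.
6.196 9.732 -2.580

after link 1: o_1 = (2.8284, 2.8284, 2.0000)
after link 2: o_2 = (3.8891, 5.3033, -2.3301)
after link 3: o_3 = (6.3386, 7.7528, -0.3301)
after link 4: o_4 = (6.1965, 9.7320, -2.5801)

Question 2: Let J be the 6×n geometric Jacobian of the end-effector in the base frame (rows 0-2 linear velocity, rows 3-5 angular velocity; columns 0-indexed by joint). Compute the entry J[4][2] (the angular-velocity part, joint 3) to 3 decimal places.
axis z_2 = (0.6124,0.6124,0.5000); lever o_n−o_2 = (2.3074,4.4287,-0.2500)
cross product → J_v[:, 2] = (-2.3674,1.3068,1.2990)
J_ω[:, 2] = z_2
entry J[4][2] = 0.6124

0.612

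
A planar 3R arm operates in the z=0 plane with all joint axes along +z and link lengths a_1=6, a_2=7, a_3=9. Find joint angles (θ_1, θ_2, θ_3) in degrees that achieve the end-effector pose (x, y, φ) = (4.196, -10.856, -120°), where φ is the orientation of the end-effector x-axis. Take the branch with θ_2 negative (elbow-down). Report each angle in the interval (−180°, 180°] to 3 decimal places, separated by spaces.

wrist centre = target − a_3·(cos φ, sin φ) = (8.6960, -3.0618)
cos θ_2 = (84.9949−6²−7²)/(2·6·7) = -0.0001; θ_2 = -90.0035° (elbow-down)
β = atan2(-3.0618,8.6960) = -19.3966°; ψ = atan2(-7.0000,5.9996) = -49.4007°
θ_1 = β − ψ = 30.0041°
θ_3 = φ − θ_1 − θ_2 = -60.0006° (wrapped to (-180°,180°])

30.004 -90.004 -60.001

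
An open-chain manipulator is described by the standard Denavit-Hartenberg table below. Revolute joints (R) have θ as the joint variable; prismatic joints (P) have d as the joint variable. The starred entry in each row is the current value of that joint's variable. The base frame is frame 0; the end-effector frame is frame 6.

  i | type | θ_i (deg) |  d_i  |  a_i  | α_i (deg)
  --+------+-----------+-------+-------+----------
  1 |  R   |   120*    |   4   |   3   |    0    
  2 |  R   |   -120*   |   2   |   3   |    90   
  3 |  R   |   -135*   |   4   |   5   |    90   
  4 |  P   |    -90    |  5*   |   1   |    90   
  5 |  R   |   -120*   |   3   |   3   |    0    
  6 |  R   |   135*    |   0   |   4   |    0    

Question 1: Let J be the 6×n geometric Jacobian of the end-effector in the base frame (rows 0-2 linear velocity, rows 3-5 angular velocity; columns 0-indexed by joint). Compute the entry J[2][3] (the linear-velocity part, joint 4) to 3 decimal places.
prismatic axis z_3 = (-0.7071,-0.0000,0.7071)
J_v[:, 3] = z_3; J_ω[:, 3] = (0,0,0)
entry J[2][3] = 0.7071

0.707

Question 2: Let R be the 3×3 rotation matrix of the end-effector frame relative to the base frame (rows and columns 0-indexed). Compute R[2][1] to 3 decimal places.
End-effector y-axis (col 1 of R) = (-0.6830,-0.2588,0.6830)
R[2][1] = 0.6830

0.683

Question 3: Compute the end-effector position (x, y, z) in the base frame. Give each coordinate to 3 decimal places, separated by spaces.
-2.345 1.962 7.016

after link 1: o_1 = (-1.5000, 2.5981, 4.0000)
after link 2: o_2 = (1.5000, 2.5981, 6.0000)
after link 3: o_3 = (-2.0355, -1.4019, 2.4645)
after link 4: o_4 = (-5.5711, -0.4019, 6.0000)
after link 5: o_5 = (-1.6126, -1.9019, 6.2842)
after link 6: o_6 = (-2.3447, 1.9618, 7.0163)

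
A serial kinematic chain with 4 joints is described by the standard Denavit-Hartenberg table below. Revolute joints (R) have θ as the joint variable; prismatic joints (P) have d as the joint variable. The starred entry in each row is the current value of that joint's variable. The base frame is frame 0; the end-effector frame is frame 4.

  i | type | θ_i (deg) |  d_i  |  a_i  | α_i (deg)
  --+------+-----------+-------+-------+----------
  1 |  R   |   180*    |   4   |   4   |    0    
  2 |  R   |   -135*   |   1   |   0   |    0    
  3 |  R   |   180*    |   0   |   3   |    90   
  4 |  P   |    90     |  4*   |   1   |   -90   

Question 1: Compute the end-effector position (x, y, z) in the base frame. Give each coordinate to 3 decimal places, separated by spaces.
after link 1: o_1 = (-4.0000, 0.0000, 4.0000)
after link 2: o_2 = (-4.0000, 0.0000, 5.0000)
after link 3: o_3 = (-6.1213, -2.1213, 5.0000)
after link 4: o_4 = (-8.9497, 0.7071, 6.0000)

-8.950 0.707 6.000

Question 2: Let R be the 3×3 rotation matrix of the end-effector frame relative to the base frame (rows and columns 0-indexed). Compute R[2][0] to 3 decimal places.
End-effector x-axis (col 0 of R) = (-0.0000,-0.0000,1.0000)
R[2][0] = 1.0000

1.000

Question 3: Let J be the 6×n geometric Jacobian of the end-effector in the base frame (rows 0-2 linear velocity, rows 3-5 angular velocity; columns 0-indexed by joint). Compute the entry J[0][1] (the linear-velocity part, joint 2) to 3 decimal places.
-0.707

axis z_1 = (0.0000,0.0000,1.0000); lever o_n−o_1 = (-4.9497,0.7071,2.0000)
cross product → J_v[:, 1] = (-0.7071,-4.9497,0.0000)
J_ω[:, 1] = z_1
entry J[0][1] = -0.7071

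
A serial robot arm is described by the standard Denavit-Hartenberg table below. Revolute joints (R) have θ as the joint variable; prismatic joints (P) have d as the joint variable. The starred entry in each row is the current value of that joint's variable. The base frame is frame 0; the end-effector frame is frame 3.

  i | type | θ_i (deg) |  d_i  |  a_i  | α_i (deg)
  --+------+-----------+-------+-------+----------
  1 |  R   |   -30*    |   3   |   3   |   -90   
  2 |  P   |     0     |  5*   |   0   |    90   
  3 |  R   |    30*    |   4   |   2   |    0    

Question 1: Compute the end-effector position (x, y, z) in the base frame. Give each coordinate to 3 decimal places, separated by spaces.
7.098 2.830 7.000

after link 1: o_1 = (2.5981, -1.5000, 3.0000)
after link 2: o_2 = (5.0981, 2.8301, 3.0000)
after link 3: o_3 = (7.0981, 2.8301, 7.0000)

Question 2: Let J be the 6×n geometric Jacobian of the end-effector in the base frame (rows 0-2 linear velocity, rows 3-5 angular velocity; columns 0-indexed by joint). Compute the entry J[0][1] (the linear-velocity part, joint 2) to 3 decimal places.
0.500

prismatic axis z_1 = (0.5000,0.8660,0.0000)
J_v[:, 1] = z_1; J_ω[:, 1] = (0,0,0)
entry J[0][1] = 0.5000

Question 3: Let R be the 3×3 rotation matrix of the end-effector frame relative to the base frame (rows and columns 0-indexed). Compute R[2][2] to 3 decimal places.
1.000

End-effector z-axis (col 2 of R) = (0.0000,0.0000,1.0000)
R[2][2] = 1.0000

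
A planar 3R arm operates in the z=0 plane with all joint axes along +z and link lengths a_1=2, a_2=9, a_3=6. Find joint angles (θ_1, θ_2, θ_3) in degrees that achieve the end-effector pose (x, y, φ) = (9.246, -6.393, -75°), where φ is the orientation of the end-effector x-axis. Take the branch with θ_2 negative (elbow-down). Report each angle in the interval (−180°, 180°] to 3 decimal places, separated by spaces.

120.008 -135.008 -60.000

wrist centre = target − a_3·(cos φ, sin φ) = (7.6931, -0.5974)
cos θ_2 = (59.5405−2²−9²)/(2·2·9) = -0.7072; θ_2 = -135.0082° (elbow-down)
β = atan2(-0.5974,7.6931) = -4.4407°; ψ = atan2(-6.3630,-4.3649) = -124.4490°
θ_1 = β − ψ = 120.0084°
θ_3 = φ − θ_1 − θ_2 = -60.0001° (wrapped to (-180°,180°])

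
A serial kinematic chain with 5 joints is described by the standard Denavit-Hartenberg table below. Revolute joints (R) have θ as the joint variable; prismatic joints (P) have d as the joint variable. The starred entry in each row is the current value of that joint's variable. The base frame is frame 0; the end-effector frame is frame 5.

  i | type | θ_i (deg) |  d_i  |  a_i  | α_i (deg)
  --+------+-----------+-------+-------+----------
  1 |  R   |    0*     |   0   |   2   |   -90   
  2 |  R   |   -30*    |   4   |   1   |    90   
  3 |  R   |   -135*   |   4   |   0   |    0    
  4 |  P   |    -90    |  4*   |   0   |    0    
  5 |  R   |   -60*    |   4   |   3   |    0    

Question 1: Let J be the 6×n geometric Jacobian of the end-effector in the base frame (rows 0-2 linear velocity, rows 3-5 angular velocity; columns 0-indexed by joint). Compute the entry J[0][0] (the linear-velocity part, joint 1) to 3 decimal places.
axis z_0 = ẑ; lever o_n−o_0 = (-2.4615,6.8978,11.2805)
cross product → J_v[:, 0] = (-6.8978,-2.4615,0.0000)
J_ω[:, 0] = z_0
entry J[0][0] = -6.8978

-6.898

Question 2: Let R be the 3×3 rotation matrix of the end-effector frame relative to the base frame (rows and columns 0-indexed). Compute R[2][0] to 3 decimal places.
End-effector x-axis (col 0 of R) = (0.2241,0.9659,0.1294)
R[2][0] = 0.1294

0.129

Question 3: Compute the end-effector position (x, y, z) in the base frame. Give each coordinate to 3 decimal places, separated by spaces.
-2.462 6.898 11.281

after link 1: o_1 = (2.0000, 0.0000, 0.0000)
after link 2: o_2 = (2.8660, 4.0000, 0.5000)
after link 3: o_3 = (0.8660, 4.0000, 3.9641)
after link 4: o_4 = (-1.1340, 4.0000, 7.4282)
after link 5: o_5 = (-2.4615, 6.8978, 11.2805)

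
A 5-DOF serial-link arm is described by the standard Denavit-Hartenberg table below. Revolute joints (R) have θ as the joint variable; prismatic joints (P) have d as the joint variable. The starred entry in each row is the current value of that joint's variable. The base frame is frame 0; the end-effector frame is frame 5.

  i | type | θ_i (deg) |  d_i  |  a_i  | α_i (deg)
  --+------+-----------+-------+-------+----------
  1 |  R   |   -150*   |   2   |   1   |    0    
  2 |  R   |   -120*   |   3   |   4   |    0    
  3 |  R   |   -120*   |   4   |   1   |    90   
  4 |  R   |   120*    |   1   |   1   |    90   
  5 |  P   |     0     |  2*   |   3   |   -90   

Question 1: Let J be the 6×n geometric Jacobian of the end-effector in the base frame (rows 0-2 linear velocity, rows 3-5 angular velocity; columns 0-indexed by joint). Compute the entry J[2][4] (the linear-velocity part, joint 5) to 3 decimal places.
0.500

prismatic axis z_4 = (0.7500,-0.4330,0.5000)
J_v[:, 4] = z_4; J_ω[:, 4] = (0,0,0)
entry J[2][4] = 0.5000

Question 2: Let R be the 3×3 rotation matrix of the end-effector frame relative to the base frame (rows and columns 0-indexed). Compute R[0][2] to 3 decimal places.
End-effector z-axis (col 2 of R) = (-0.5000,-0.8660,0.0000)
R[0][2] = -0.5000

-0.500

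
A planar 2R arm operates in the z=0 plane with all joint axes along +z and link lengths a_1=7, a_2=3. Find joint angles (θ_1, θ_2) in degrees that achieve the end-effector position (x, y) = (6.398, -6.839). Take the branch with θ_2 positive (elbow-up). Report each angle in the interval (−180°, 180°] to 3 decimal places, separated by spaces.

-59.996 44.985

cos θ_2 = (87.7063−7²−3²)/(2·7·3) = 0.7073; θ_2 = 44.9849° (elbow-up)
β = atan2(-6.8390,6.3980) = -46.9081°; ψ = atan2(2.1208,9.1219) = 13.0883°
θ_1 = β − ψ = -59.9964°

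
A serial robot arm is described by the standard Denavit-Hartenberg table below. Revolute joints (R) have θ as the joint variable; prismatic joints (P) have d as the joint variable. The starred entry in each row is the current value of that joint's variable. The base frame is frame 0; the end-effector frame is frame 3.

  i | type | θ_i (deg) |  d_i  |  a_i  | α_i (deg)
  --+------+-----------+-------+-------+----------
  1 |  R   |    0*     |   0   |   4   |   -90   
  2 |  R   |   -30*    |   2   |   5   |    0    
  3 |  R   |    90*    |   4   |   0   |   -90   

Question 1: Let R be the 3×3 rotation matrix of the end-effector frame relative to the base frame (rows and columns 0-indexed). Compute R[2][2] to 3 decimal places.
End-effector z-axis (col 2 of R) = (-0.8660,0.0000,-0.5000)
R[2][2] = -0.5000

-0.500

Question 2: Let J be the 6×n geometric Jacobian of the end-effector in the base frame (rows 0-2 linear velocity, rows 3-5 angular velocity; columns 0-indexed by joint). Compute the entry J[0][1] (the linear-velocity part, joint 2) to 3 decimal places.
2.500

axis z_1 = (0.0000,1.0000,0.0000); lever o_n−o_1 = (4.3301,6.0000,2.5000)
cross product → J_v[:, 1] = (2.5000,0.0000,-4.3301)
J_ω[:, 1] = z_1
entry J[0][1] = 2.5000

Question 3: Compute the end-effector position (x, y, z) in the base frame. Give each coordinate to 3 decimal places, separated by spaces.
after link 1: o_1 = (4.0000, 0.0000, 0.0000)
after link 2: o_2 = (8.3301, 2.0000, 2.5000)
after link 3: o_3 = (8.3301, 6.0000, 2.5000)

8.330 6.000 2.500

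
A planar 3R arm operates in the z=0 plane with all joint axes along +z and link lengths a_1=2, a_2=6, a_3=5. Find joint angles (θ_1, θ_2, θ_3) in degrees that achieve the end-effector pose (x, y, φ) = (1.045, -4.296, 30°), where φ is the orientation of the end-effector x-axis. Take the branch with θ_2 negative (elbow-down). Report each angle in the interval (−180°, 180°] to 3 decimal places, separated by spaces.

wrist centre = target − a_3·(cos φ, sin φ) = (-3.2851, -6.7960)
cos θ_2 = (56.9777−2²−6²)/(2·2·6) = 0.7074; θ_2 = -44.9760° (elbow-down)
β = atan2(-6.7960,-3.2851) = -115.7987°; ψ = atan2(-4.2409,6.2444) = -34.1822°
θ_1 = β − ψ = -81.6166°
θ_3 = φ − θ_1 − θ_2 = 156.5925° (wrapped to (-180°,180°])

-81.617 -44.976 156.593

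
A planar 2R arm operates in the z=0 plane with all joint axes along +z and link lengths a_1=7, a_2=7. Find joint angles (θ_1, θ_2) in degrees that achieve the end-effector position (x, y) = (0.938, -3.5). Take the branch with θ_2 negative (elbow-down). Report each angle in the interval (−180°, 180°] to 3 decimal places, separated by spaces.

0.003 -150.000

cos θ_2 = (13.1298−7²−7²)/(2·7·7) = -0.8660; θ_2 = -149.9996° (elbow-down)
β = atan2(-3.5000,0.9380) = -74.9973°; ψ = atan2(-3.5000,0.9378) = -74.9998°
θ_1 = β − ψ = 0.0025°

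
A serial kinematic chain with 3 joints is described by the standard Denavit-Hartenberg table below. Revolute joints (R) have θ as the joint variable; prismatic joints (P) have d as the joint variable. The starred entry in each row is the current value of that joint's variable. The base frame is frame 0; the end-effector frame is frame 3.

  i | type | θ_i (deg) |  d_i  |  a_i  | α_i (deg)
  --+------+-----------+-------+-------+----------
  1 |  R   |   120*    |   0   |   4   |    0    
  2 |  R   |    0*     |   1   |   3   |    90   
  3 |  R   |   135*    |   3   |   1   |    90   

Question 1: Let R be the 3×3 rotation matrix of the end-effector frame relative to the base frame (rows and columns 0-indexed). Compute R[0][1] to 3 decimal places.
0.866

End-effector y-axis (col 1 of R) = (0.8660,0.5000,0.0000)
R[0][1] = 0.8660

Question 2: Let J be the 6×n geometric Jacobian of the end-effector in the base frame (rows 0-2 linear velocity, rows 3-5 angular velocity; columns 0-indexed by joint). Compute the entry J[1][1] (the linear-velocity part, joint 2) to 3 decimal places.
axis z_1 = (0.0000,0.0000,1.0000); lever o_n−o_1 = (1.4516,3.4857,1.7071)
cross product → J_v[:, 1] = (-3.4857,1.4516,0.0000)
J_ω[:, 1] = z_1
entry J[1][1] = 1.4516

1.452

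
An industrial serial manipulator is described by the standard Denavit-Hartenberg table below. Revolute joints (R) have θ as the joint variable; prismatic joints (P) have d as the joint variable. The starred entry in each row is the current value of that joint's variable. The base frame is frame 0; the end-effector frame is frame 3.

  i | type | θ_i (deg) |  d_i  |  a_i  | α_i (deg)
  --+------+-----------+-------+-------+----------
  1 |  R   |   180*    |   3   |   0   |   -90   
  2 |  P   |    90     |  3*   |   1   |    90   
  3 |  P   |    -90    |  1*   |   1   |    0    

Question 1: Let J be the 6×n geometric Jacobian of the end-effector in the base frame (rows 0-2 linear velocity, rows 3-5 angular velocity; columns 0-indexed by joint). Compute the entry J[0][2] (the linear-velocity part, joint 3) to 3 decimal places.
-1.000

prismatic axis z_2 = (-1.0000,0.0000,0.0000)
J_v[:, 2] = z_2; J_ω[:, 2] = (0,0,0)
entry J[0][2] = -1.0000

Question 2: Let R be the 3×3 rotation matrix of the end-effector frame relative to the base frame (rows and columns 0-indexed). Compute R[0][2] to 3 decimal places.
-1.000

End-effector z-axis (col 2 of R) = (-1.0000,0.0000,0.0000)
R[0][2] = -1.0000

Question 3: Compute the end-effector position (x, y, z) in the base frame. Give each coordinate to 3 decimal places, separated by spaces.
-1.000 -2.000 2.000

after link 1: o_1 = (0.0000, 0.0000, 3.0000)
after link 2: o_2 = (-0.0000, -3.0000, 2.0000)
after link 3: o_3 = (-1.0000, -2.0000, 2.0000)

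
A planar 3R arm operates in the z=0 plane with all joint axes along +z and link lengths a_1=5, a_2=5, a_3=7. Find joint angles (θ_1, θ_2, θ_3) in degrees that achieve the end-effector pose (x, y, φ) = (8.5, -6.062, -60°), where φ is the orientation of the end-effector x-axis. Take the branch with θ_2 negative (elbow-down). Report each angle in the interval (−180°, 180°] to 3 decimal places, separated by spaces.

wrist centre = target − a_3·(cos φ, sin φ) = (5.0000, 0.0002)
cos θ_2 = (25.0000−5²−5²)/(2·5·5) = -0.5000; θ_2 = -120.0000° (elbow-down)
β = atan2(0.0002,5.0000) = 0.0020°; ψ = atan2(-4.3301,2.5000) = -60.0000°
θ_1 = β − ψ = 60.0020°
θ_3 = φ − θ_1 − θ_2 = -0.0020° (wrapped to (-180°,180°])

60.002 -120.000 -0.002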